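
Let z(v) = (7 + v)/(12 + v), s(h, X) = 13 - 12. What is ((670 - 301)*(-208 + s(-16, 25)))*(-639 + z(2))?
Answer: 682634871/14 ≈ 4.8760e+7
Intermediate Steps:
s(h, X) = 1
z(v) = (7 + v)/(12 + v)
((670 - 301)*(-208 + s(-16, 25)))*(-639 + z(2)) = ((670 - 301)*(-208 + 1))*(-639 + (7 + 2)/(12 + 2)) = (369*(-207))*(-639 + 9/14) = -76383*(-639 + (1/14)*9) = -76383*(-639 + 9/14) = -76383*(-8937/14) = 682634871/14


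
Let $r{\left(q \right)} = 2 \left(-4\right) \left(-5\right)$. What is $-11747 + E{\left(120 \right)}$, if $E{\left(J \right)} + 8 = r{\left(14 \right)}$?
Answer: $-11715$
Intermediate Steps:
$r{\left(q \right)} = 40$ ($r{\left(q \right)} = \left(-8\right) \left(-5\right) = 40$)
$E{\left(J \right)} = 32$ ($E{\left(J \right)} = -8 + 40 = 32$)
$-11747 + E{\left(120 \right)} = -11747 + 32 = -11715$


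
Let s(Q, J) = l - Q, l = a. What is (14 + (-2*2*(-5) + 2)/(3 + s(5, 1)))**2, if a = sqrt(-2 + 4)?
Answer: 306 + 176*sqrt(2) ≈ 554.90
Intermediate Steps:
a = sqrt(2) ≈ 1.4142
l = sqrt(2) ≈ 1.4142
s(Q, J) = sqrt(2) - Q
(14 + (-2*2*(-5) + 2)/(3 + s(5, 1)))**2 = (14 + (-2*2*(-5) + 2)/(3 + (sqrt(2) - 1*5)))**2 = (14 + (-4*(-5) + 2)/(3 + (sqrt(2) - 5)))**2 = (14 + (20 + 2)/(3 + (-5 + sqrt(2))))**2 = (14 + 22/(-2 + sqrt(2)))**2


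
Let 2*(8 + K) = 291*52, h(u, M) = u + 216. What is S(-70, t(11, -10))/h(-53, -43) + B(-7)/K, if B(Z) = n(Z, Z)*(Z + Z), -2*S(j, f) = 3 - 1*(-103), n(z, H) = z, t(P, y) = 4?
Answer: -192300/615977 ≈ -0.31219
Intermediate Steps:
h(u, M) = 216 + u
K = 7558 (K = -8 + (291*52)/2 = -8 + (1/2)*15132 = -8 + 7566 = 7558)
S(j, f) = -53 (S(j, f) = -(3 - 1*(-103))/2 = -(3 + 103)/2 = -1/2*106 = -53)
B(Z) = 2*Z**2 (B(Z) = Z*(Z + Z) = Z*(2*Z) = 2*Z**2)
S(-70, t(11, -10))/h(-53, -43) + B(-7)/K = -53/(216 - 53) + (2*(-7)**2)/7558 = -53/163 + (2*49)*(1/7558) = -53*1/163 + 98*(1/7558) = -53/163 + 49/3779 = -192300/615977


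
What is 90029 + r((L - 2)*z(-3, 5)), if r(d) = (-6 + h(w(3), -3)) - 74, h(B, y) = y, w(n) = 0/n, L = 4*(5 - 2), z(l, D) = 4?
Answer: 89946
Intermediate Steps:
L = 12 (L = 4*3 = 12)
w(n) = 0
r(d) = -83 (r(d) = (-6 - 3) - 74 = -9 - 74 = -83)
90029 + r((L - 2)*z(-3, 5)) = 90029 - 83 = 89946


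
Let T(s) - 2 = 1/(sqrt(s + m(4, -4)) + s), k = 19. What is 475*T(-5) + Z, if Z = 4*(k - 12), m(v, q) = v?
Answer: 23053/26 - 475*I/26 ≈ 886.65 - 18.269*I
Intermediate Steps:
Z = 28 (Z = 4*(19 - 12) = 4*7 = 28)
T(s) = 2 + 1/(s + sqrt(4 + s)) (T(s) = 2 + 1/(sqrt(s + 4) + s) = 2 + 1/(sqrt(4 + s) + s) = 2 + 1/(s + sqrt(4 + s)))
475*T(-5) + Z = 475*((1 + 2*(-5) + 2*sqrt(4 - 5))/(-5 + sqrt(4 - 5))) + 28 = 475*((1 - 10 + 2*sqrt(-1))/(-5 + sqrt(-1))) + 28 = 475*((1 - 10 + 2*I)/(-5 + I)) + 28 = 475*(((-5 - I)/26)*(-9 + 2*I)) + 28 = 475*((-9 + 2*I)*(-5 - I)/26) + 28 = 475*(-9 + 2*I)*(-5 - I)/26 + 28 = 28 + 475*(-9 + 2*I)*(-5 - I)/26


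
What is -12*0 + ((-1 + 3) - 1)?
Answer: 1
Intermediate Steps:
-12*0 + ((-1 + 3) - 1) = 0 + (2 - 1) = 0 + 1 = 1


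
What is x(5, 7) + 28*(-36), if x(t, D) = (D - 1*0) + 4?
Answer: -997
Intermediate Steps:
x(t, D) = 4 + D (x(t, D) = (D + 0) + 4 = D + 4 = 4 + D)
x(5, 7) + 28*(-36) = (4 + 7) + 28*(-36) = 11 - 1008 = -997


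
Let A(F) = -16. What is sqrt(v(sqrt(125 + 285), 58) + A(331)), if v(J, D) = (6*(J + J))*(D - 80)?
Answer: 2*sqrt(-4 - 66*sqrt(410)) ≈ 73.223*I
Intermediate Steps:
v(J, D) = 12*J*(-80 + D) (v(J, D) = (6*(2*J))*(-80 + D) = (12*J)*(-80 + D) = 12*J*(-80 + D))
sqrt(v(sqrt(125 + 285), 58) + A(331)) = sqrt(12*sqrt(125 + 285)*(-80 + 58) - 16) = sqrt(12*sqrt(410)*(-22) - 16) = sqrt(-264*sqrt(410) - 16) = sqrt(-16 - 264*sqrt(410))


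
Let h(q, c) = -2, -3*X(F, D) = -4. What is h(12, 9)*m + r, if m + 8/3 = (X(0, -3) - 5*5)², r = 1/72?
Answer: -8919/8 ≈ -1114.9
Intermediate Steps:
X(F, D) = 4/3 (X(F, D) = -⅓*(-4) = 4/3)
r = 1/72 ≈ 0.013889
m = 5017/9 (m = -8/3 + (4/3 - 5*5)² = -8/3 + (4/3 - 25)² = -8/3 + (-71/3)² = -8/3 + 5041/9 = 5017/9 ≈ 557.44)
h(12, 9)*m + r = -2*5017/9 + 1/72 = -10034/9 + 1/72 = -8919/8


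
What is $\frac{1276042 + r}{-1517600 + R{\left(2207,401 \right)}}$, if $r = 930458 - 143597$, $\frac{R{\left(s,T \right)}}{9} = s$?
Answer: $- \frac{2062903}{1497737} \approx -1.3773$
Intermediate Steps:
$R{\left(s,T \right)} = 9 s$
$r = 786861$
$\frac{1276042 + r}{-1517600 + R{\left(2207,401 \right)}} = \frac{1276042 + 786861}{-1517600 + 9 \cdot 2207} = \frac{2062903}{-1517600 + 19863} = \frac{2062903}{-1497737} = 2062903 \left(- \frac{1}{1497737}\right) = - \frac{2062903}{1497737}$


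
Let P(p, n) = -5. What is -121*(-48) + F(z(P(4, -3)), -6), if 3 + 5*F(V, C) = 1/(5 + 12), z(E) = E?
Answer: 98726/17 ≈ 5807.4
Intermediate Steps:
F(V, C) = -10/17 (F(V, C) = -⅗ + 1/(5*(5 + 12)) = -⅗ + (⅕)/17 = -⅗ + (⅕)*(1/17) = -⅗ + 1/85 = -10/17)
-121*(-48) + F(z(P(4, -3)), -6) = -121*(-48) - 10/17 = 5808 - 10/17 = 98726/17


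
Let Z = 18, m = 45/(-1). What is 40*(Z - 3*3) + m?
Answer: 315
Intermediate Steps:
m = -45 (m = 45*(-1) = -45)
40*(Z - 3*3) + m = 40*(18 - 3*3) - 45 = 40*(18 - 1*9) - 45 = 40*(18 - 9) - 45 = 40*9 - 45 = 360 - 45 = 315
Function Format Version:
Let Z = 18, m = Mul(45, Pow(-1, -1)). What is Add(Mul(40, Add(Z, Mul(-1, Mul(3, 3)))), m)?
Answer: 315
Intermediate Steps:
m = -45 (m = Mul(45, -1) = -45)
Add(Mul(40, Add(Z, Mul(-1, Mul(3, 3)))), m) = Add(Mul(40, Add(18, Mul(-1, Mul(3, 3)))), -45) = Add(Mul(40, Add(18, Mul(-1, 9))), -45) = Add(Mul(40, Add(18, -9)), -45) = Add(Mul(40, 9), -45) = Add(360, -45) = 315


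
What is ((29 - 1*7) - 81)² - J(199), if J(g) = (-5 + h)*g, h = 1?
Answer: 4277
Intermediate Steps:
J(g) = -4*g (J(g) = (-5 + 1)*g = -4*g)
((29 - 1*7) - 81)² - J(199) = ((29 - 1*7) - 81)² - (-4)*199 = ((29 - 7) - 81)² - 1*(-796) = (22 - 81)² + 796 = (-59)² + 796 = 3481 + 796 = 4277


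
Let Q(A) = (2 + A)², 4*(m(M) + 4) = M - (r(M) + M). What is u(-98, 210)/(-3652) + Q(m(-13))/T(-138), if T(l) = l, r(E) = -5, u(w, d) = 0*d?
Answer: -3/736 ≈ -0.0040761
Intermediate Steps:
u(w, d) = 0
m(M) = -11/4 (m(M) = -4 + (M - (-5 + M))/4 = -4 + (M + (5 - M))/4 = -4 + (¼)*5 = -4 + 5/4 = -11/4)
u(-98, 210)/(-3652) + Q(m(-13))/T(-138) = 0/(-3652) + (2 - 11/4)²/(-138) = 0*(-1/3652) + (-¾)²*(-1/138) = 0 + (9/16)*(-1/138) = 0 - 3/736 = -3/736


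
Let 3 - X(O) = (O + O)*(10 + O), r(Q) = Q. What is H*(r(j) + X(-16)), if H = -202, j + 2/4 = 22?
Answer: 33835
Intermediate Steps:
j = 43/2 (j = -½ + 22 = 43/2 ≈ 21.500)
X(O) = 3 - 2*O*(10 + O) (X(O) = 3 - (O + O)*(10 + O) = 3 - 2*O*(10 + O))
H*(r(j) + X(-16)) = -202*(43/2 + (3 - 20*(-16) - 2*(-16)²)) = -202*(43/2 + (3 + 320 - 2*256)) = -202*(43/2 + (3 + 320 - 512)) = -202*(43/2 - 189) = -202*(-335/2) = 33835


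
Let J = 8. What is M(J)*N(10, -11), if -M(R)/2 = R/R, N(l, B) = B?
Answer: 22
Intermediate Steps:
M(R) = -2 (M(R) = -2*R/R = -2*1 = -2)
M(J)*N(10, -11) = -2*(-11) = 22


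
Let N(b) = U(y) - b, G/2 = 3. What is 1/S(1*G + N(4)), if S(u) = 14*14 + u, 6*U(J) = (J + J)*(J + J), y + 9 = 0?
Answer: 1/252 ≈ 0.0039683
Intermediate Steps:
G = 6 (G = 2*3 = 6)
y = -9 (y = -9 + 0 = -9)
U(J) = 2*J**2/3 (U(J) = ((J + J)*(J + J))/6 = ((2*J)*(2*J))/6 = (4*J**2)/6 = 2*J**2/3)
N(b) = 54 - b (N(b) = (2/3)*(-9)**2 - b = (2/3)*81 - b = 54 - b)
S(u) = 196 + u
1/S(1*G + N(4)) = 1/(196 + (1*6 + (54 - 1*4))) = 1/(196 + (6 + (54 - 4))) = 1/(196 + (6 + 50)) = 1/(196 + 56) = 1/252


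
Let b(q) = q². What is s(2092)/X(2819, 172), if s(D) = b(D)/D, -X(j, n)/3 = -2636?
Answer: 523/1977 ≈ 0.26454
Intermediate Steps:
X(j, n) = 7908 (X(j, n) = -3*(-2636) = 7908)
s(D) = D (s(D) = D²/D = D)
s(2092)/X(2819, 172) = 2092/7908 = 2092*(1/7908) = 523/1977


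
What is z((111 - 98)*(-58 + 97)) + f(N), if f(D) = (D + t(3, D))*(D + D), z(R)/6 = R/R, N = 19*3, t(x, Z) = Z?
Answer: 13002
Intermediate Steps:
N = 57
z(R) = 6 (z(R) = 6*(R/R) = 6*1 = 6)
f(D) = 4*D² (f(D) = (D + D)*(D + D) = (2*D)*(2*D) = 4*D²)
z((111 - 98)*(-58 + 97)) + f(N) = 6 + 4*57² = 6 + 4*3249 = 6 + 12996 = 13002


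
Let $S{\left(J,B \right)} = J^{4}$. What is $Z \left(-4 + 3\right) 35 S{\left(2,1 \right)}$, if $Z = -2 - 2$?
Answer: $2240$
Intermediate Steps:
$Z = -4$ ($Z = -2 - 2 = -4$)
$Z \left(-4 + 3\right) 35 S{\left(2,1 \right)} = - 4 \left(-4 + 3\right) 35 \cdot 2^{4} = \left(-4\right) \left(-1\right) 35 \cdot 16 = 4 \cdot 35 \cdot 16 = 140 \cdot 16 = 2240$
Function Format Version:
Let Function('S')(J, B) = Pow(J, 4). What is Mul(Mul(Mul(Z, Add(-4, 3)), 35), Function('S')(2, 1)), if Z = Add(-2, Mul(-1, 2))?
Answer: 2240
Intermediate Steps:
Z = -4 (Z = Add(-2, -2) = -4)
Mul(Mul(Mul(Z, Add(-4, 3)), 35), Function('S')(2, 1)) = Mul(Mul(Mul(-4, Add(-4, 3)), 35), Pow(2, 4)) = Mul(Mul(Mul(-4, -1), 35), 16) = Mul(Mul(4, 35), 16) = Mul(140, 16) = 2240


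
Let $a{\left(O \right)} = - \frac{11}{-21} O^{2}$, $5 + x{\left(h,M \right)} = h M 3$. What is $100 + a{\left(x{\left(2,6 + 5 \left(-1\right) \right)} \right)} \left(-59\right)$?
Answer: $\frac{1451}{21} \approx 69.095$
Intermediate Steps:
$x{\left(h,M \right)} = -5 + 3 M h$ ($x{\left(h,M \right)} = -5 + h M 3 = -5 + M h 3 = -5 + 3 M h$)
$a{\left(O \right)} = \frac{11 O^{2}}{21}$ ($a{\left(O \right)} = \left(-11\right) \left(- \frac{1}{21}\right) O^{2} = \frac{11 O^{2}}{21}$)
$100 + a{\left(x{\left(2,6 + 5 \left(-1\right) \right)} \right)} \left(-59\right) = 100 + \frac{11 \left(-5 + 3 \left(6 + 5 \left(-1\right)\right) 2\right)^{2}}{21} \left(-59\right) = 100 + \frac{11 \left(-5 + 3 \left(6 - 5\right) 2\right)^{2}}{21} \left(-59\right) = 100 + \frac{11 \left(-5 + 3 \cdot 1 \cdot 2\right)^{2}}{21} \left(-59\right) = 100 + \frac{11 \left(-5 + 6\right)^{2}}{21} \left(-59\right) = 100 + \frac{11 \cdot 1^{2}}{21} \left(-59\right) = 100 + \frac{11}{21} \cdot 1 \left(-59\right) = 100 + \frac{11}{21} \left(-59\right) = 100 - \frac{649}{21} = \frac{1451}{21}$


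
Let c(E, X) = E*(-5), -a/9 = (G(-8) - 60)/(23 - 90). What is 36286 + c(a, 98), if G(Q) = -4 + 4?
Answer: 2433862/67 ≈ 36326.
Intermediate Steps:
G(Q) = 0
a = -540/67 (a = -9*(0 - 60)/(23 - 90) = -(-540)/(-67) = -(-540)*(-1)/67 = -9*60/67 = -540/67 ≈ -8.0597)
c(E, X) = -5*E
36286 + c(a, 98) = 36286 - 5*(-540/67) = 36286 + 2700/67 = 2433862/67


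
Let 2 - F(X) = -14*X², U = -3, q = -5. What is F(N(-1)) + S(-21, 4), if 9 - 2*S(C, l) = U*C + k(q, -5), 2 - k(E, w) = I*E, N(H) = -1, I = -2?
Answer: -7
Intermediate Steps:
k(E, w) = 2 + 2*E (k(E, w) = 2 - (-2)*E = 2 + 2*E)
S(C, l) = 17/2 + 3*C/2 (S(C, l) = 9/2 - (-3*C + (2 + 2*(-5)))/2 = 9/2 - (-3*C + (2 - 10))/2 = 9/2 - (-3*C - 8)/2 = 9/2 - (-8 - 3*C)/2 = 9/2 + (4 + 3*C/2) = 17/2 + 3*C/2)
F(X) = 2 + 14*X² (F(X) = 2 - (-14)*X² = 2 + 14*X²)
F(N(-1)) + S(-21, 4) = (2 + 14*(-1)²) + (17/2 + (3/2)*(-21)) = (2 + 14*1) + (17/2 - 63/2) = (2 + 14) - 23 = 16 - 23 = -7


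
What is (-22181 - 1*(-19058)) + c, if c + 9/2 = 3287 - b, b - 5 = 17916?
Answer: -35523/2 ≈ -17762.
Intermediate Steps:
b = 17921 (b = 5 + 17916 = 17921)
c = -29277/2 (c = -9/2 + (3287 - 1*17921) = -9/2 + (3287 - 17921) = -9/2 - 14634 = -29277/2 ≈ -14639.)
(-22181 - 1*(-19058)) + c = (-22181 - 1*(-19058)) - 29277/2 = (-22181 + 19058) - 29277/2 = -3123 - 29277/2 = -35523/2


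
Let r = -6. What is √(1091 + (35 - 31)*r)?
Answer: √1067 ≈ 32.665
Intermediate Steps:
√(1091 + (35 - 31)*r) = √(1091 + (35 - 31)*(-6)) = √(1091 + 4*(-6)) = √(1091 - 24) = √1067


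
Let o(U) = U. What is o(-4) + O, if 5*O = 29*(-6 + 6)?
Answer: -4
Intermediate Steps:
O = 0 (O = (29*(-6 + 6))/5 = (29*0)/5 = (1/5)*0 = 0)
o(-4) + O = -4 + 0 = -4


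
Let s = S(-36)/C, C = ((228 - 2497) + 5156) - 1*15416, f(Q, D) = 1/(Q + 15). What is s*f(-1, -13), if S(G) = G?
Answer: 18/87703 ≈ 0.00020524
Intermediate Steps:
f(Q, D) = 1/(15 + Q)
C = -12529 (C = (-2269 + 5156) - 15416 = 2887 - 15416 = -12529)
s = 36/12529 (s = -36/(-12529) = -36*(-1/12529) = 36/12529 ≈ 0.0028733)
s*f(-1, -13) = 36/(12529*(15 - 1)) = (36/12529)/14 = (36/12529)*(1/14) = 18/87703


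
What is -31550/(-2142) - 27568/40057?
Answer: 602373847/42901047 ≈ 14.041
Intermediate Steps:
-31550/(-2142) - 27568/40057 = -31550*(-1/2142) - 27568*1/40057 = 15775/1071 - 27568/40057 = 602373847/42901047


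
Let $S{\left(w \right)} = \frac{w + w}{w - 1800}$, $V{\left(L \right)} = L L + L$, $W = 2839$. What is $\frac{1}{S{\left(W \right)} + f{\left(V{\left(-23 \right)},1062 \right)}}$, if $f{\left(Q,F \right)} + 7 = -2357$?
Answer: $- \frac{1039}{2450518} \approx -0.00042399$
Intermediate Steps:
$V{\left(L \right)} = L + L^{2}$ ($V{\left(L \right)} = L^{2} + L = L + L^{2}$)
$f{\left(Q,F \right)} = -2364$ ($f{\left(Q,F \right)} = -7 - 2357 = -2364$)
$S{\left(w \right)} = \frac{2 w}{-1800 + w}$
$\frac{1}{S{\left(W \right)} + f{\left(V{\left(-23 \right)},1062 \right)}} = \frac{1}{2 \cdot 2839 \frac{1}{-1800 + 2839} - 2364} = \frac{1}{2 \cdot 2839 \cdot \frac{1}{1039} - 2364} = \frac{1}{\frac{5678}{1039} - 2364} = \frac{1}{- \frac{2450518}{1039}} = - \frac{1039}{2450518}$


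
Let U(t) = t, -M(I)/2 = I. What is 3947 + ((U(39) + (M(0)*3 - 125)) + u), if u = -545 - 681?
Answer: 2635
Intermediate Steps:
M(I) = -2*I
u = -1226
3947 + ((U(39) + (M(0)*3 - 125)) + u) = 3947 + ((39 + (-2*0*3 - 125)) - 1226) = 3947 + ((39 + (0*3 - 125)) - 1226) = 3947 + ((39 + (0 - 125)) - 1226) = 3947 + ((39 - 125) - 1226) = 3947 + (-86 - 1226) = 3947 - 1312 = 2635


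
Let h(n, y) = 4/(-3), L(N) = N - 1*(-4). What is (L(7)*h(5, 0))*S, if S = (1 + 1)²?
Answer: -176/3 ≈ -58.667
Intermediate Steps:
S = 4 (S = 2² = 4)
L(N) = 4 + N (L(N) = N + 4 = 4 + N)
h(n, y) = -4/3 (h(n, y) = 4*(-⅓) = -4/3)
(L(7)*h(5, 0))*S = ((4 + 7)*(-4/3))*4 = (11*(-4/3))*4 = -44/3*4 = -176/3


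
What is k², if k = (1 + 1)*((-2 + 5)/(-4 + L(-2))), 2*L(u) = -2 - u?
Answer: 9/4 ≈ 2.2500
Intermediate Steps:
L(u) = -1 - u/2 (L(u) = (-2 - u)/2 = -1 - u/2)
k = -3/2 (k = (1 + 1)*((-2 + 5)/(-4 + (-1 - ½*(-2)))) = 2*(3/(-4 + (-1 + 1))) = 2*(3/(-4 + 0)) = 2*(3/(-4)) = 2*(3*(-¼)) = 2*(-¾) = -3/2 ≈ -1.5000)
k² = (-3/2)² = 9/4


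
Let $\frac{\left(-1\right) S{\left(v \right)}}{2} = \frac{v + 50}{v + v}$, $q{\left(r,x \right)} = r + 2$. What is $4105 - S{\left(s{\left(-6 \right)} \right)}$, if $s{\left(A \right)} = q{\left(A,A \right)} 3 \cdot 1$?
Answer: $\frac{24611}{6} \approx 4101.8$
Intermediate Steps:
$q{\left(r,x \right)} = 2 + r$
$s{\left(A \right)} = 6 + 3 A$ ($s{\left(A \right)} = \left(2 + A\right) 3 \cdot 1 = \left(6 + 3 A\right) 1 = 6 + 3 A$)
$S{\left(v \right)} = - \frac{50 + v}{v}$ ($S{\left(v \right)} = - 2 \frac{v + 50}{v + v} = - 2 \frac{50 + v}{2 v} = - \frac{50 + v}{v}$)
$4105 - S{\left(s{\left(-6 \right)} \right)} = 4105 - \frac{-50 - \left(6 + 3 \left(-6\right)\right)}{6 + 3 \left(-6\right)} = 4105 - \frac{-50 - \left(6 - 18\right)}{6 - 18} = 4105 - \frac{-50 - -12}{-12} = 4105 - - \frac{-50 + 12}{12} = 4105 - \left(- \frac{1}{12}\right) \left(-38\right) = 4105 - \frac{19}{6} = \frac{24611}{6}$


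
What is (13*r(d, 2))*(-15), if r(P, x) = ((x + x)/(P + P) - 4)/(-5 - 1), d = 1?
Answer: -65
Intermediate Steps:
r(P, x) = 2/3 - x/(6*P) (r(P, x) = ((2*x)/((2*P)) - 4)/(-6) = ((2*x)*(1/(2*P)) - 4)*(-1/6) = (x/P - 4)*(-1/6) = (-4 + x/P)*(-1/6) = 2/3 - x/(6*P))
(13*r(d, 2))*(-15) = (13*((1/6)*(-1*2 + 4*1)/1))*(-15) = (13*((1/6)*1*(-2 + 4)))*(-15) = (13*((1/6)*1*2))*(-15) = (13*(1/3))*(-15) = (13/3)*(-15) = -65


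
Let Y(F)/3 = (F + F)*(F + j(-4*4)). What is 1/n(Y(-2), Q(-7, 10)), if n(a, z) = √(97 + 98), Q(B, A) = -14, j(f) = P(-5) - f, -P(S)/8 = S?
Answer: √195/195 ≈ 0.071612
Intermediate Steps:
P(S) = -8*S
j(f) = 40 - f (j(f) = -8*(-5) - f = 40 - f)
Y(F) = 6*F*(56 + F) (Y(F) = 3*((F + F)*(F + (40 - (-4)*4))) = 3*((2*F)*(F + (40 - 1*(-16)))) = 3*((2*F)*(F + (40 + 16))) = 3*((2*F)*(F + 56)) = 3*((2*F)*(56 + F)) = 3*(2*F*(56 + F)) = 6*F*(56 + F))
n(a, z) = √195
1/n(Y(-2), Q(-7, 10)) = 1/(√195) = √195/195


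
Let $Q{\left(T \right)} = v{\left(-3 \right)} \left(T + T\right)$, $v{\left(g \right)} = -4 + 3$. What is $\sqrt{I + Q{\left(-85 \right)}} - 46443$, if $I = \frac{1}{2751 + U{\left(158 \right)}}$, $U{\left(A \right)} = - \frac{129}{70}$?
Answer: $-46443 + \frac{4 \sqrt{393482188290}}{192441} \approx -46430.0$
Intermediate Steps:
$v{\left(g \right)} = -1$
$U{\left(A \right)} = - \frac{129}{70}$ ($U{\left(A \right)} = \left(-129\right) \frac{1}{70} = - \frac{129}{70}$)
$I = \frac{70}{192441}$ ($I = \frac{1}{2751 - \frac{129}{70}} = \frac{1}{\frac{192441}{70}} = \frac{70}{192441} \approx 0.00036375$)
$Q{\left(T \right)} = - 2 T$ ($Q{\left(T \right)} = - (T + T) = - 2 T$)
$\sqrt{I + Q{\left(-85 \right)}} - 46443 = \sqrt{\frac{70}{192441} - -170} - 46443 = \sqrt{\frac{70}{192441} + 170} - 46443 = \sqrt{\frac{32715040}{192441}} - 46443 = \frac{4 \sqrt{393482188290}}{192441} - 46443 = -46443 + \frac{4 \sqrt{393482188290}}{192441}$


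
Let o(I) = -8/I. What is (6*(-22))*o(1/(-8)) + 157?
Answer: -8291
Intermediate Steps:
(6*(-22))*o(1/(-8)) + 157 = (6*(-22))*(-8/(1/(-8))) + 157 = -(-1056)/(1*(-1/8)) + 157 = -(-1056)/(-1/8) + 157 = -(-1056)*(-8) + 157 = -132*64 + 157 = -8448 + 157 = -8291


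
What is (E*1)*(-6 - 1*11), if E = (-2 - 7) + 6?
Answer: 51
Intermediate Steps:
E = -3 (E = -9 + 6 = -3)
(E*1)*(-6 - 1*11) = (-3*1)*(-6 - 1*11) = -3*(-6 - 11) = -3*(-17) = 51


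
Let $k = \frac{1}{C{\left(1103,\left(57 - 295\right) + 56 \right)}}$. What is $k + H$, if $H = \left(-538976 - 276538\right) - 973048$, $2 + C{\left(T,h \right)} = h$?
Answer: $- \frac{329095409}{184} \approx -1.7886 \cdot 10^{6}$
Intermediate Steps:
$C{\left(T,h \right)} = -2 + h$
$H = -1788562$ ($H = -815514 - 973048 = -1788562$)
$k = - \frac{1}{184}$ ($k = \frac{1}{-2 + \left(\left(57 - 295\right) + 56\right)} = \frac{1}{-2 + \left(-238 + 56\right)} = \frac{1}{-2 - 182} = \frac{1}{-184} = - \frac{1}{184} \approx -0.0054348$)
$k + H = - \frac{1}{184} - 1788562 = - \frac{329095409}{184}$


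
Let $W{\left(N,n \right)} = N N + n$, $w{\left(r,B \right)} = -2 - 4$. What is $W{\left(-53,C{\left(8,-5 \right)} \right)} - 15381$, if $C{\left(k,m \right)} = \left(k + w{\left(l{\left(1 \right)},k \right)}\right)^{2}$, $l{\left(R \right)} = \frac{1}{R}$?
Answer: $-12568$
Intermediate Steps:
$w{\left(r,B \right)} = -6$ ($w{\left(r,B \right)} = -2 - 4 = -6$)
$C{\left(k,m \right)} = \left(-6 + k\right)^{2}$ ($C{\left(k,m \right)} = \left(k - 6\right)^{2} = \left(-6 + k\right)^{2}$)
$W{\left(N,n \right)} = n + N^{2}$ ($W{\left(N,n \right)} = N^{2} + n = n + N^{2}$)
$W{\left(-53,C{\left(8,-5 \right)} \right)} - 15381 = \left(\left(-6 + 8\right)^{2} + \left(-53\right)^{2}\right) - 15381 = \left(2^{2} + 2809\right) - 15381 = \left(4 + 2809\right) - 15381 = 2813 - 15381 = -12568$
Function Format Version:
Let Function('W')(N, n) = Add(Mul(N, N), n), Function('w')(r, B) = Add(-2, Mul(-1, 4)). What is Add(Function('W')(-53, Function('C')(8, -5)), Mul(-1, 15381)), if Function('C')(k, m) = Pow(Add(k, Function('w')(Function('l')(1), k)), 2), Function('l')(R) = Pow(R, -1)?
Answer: -12568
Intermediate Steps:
Function('w')(r, B) = -6 (Function('w')(r, B) = Add(-2, -4) = -6)
Function('C')(k, m) = Pow(Add(-6, k), 2) (Function('C')(k, m) = Pow(Add(k, -6), 2) = Pow(Add(-6, k), 2))
Function('W')(N, n) = Add(n, Pow(N, 2)) (Function('W')(N, n) = Add(Pow(N, 2), n) = Add(n, Pow(N, 2)))
Add(Function('W')(-53, Function('C')(8, -5)), Mul(-1, 15381)) = Add(Add(Pow(Add(-6, 8), 2), Pow(-53, 2)), Mul(-1, 15381)) = Add(Add(Pow(2, 2), 2809), -15381) = Add(Add(4, 2809), -15381) = Add(2813, -15381) = -12568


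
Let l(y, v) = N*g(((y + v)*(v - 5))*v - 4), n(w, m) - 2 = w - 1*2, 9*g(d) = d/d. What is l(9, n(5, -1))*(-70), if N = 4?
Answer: -280/9 ≈ -31.111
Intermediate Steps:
g(d) = ⅑ (g(d) = (d/d)/9 = (⅑)*1 = ⅑)
n(w, m) = w (n(w, m) = 2 + (w - 1*2) = 2 + (w - 2) = 2 + (-2 + w) = w)
l(y, v) = 4/9 (l(y, v) = 4*(⅑) = 4/9)
l(9, n(5, -1))*(-70) = (4/9)*(-70) = -280/9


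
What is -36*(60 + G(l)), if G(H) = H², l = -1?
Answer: -2196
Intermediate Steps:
-36*(60 + G(l)) = -36*(60 + (-1)²) = -36*(60 + 1) = -36*61 = -2196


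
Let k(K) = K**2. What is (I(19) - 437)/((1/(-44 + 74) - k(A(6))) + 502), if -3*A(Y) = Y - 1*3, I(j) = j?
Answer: -12540/15031 ≈ -0.83428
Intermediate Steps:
A(Y) = 1 - Y/3 (A(Y) = -(Y - 1*3)/3 = -(Y - 3)/3 = -(-3 + Y)/3 = 1 - Y/3)
(I(19) - 437)/((1/(-44 + 74) - k(A(6))) + 502) = (19 - 437)/((1/(-44 + 74) - (1 - 1/3*6)**2) + 502) = -418/((1/30 - (1 - 2)**2) + 502) = -418/((1/30 - 1*(-1)**2) + 502) = -418/((1/30 - 1*1) + 502) = -418/((1/30 - 1) + 502) = -418/(-29/30 + 502) = -418/15031/30 = -418*30/15031 = -12540/15031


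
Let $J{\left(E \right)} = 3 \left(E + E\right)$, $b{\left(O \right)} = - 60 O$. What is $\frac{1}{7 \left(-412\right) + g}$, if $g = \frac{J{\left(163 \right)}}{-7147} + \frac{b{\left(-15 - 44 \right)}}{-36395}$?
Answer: $- \frac{52023013}{150046548430} \approx -0.00034671$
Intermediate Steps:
$J{\left(E \right)} = 6 E$ ($J{\left(E \right)} = 3 \cdot 2 E = 6 E$)
$g = - \frac{12178938}{52023013}$ ($g = \frac{6 \cdot 163}{-7147} + \frac{\left(-60\right) \left(-15 - 44\right)}{-36395} = 978 \left(- \frac{1}{7147}\right) + - 60 \left(-15 - 44\right) \left(- \frac{1}{36395}\right) = - \frac{978}{7147} + \left(-60\right) \left(-59\right) \left(- \frac{1}{36395}\right) = - \frac{978}{7147} + 3540 \left(- \frac{1}{36395}\right) = - \frac{978}{7147} - \frac{708}{7279} = - \frac{12178938}{52023013} \approx -0.23411$)
$\frac{1}{7 \left(-412\right) + g} = \frac{1}{7 \left(-412\right) - \frac{12178938}{52023013}} = \frac{1}{-2884 - \frac{12178938}{52023013}} = \frac{1}{- \frac{150046548430}{52023013}} = - \frac{52023013}{150046548430}$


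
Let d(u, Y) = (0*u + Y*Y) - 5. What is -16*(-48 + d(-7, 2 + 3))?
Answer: 448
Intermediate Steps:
d(u, Y) = -5 + Y**2 (d(u, Y) = (0 + Y**2) - 5 = Y**2 - 5 = -5 + Y**2)
-16*(-48 + d(-7, 2 + 3)) = -16*(-48 + (-5 + (2 + 3)**2)) = -16*(-48 + (-5 + 5**2)) = -16*(-48 + (-5 + 25)) = -16*(-48 + 20) = -16*(-28) = 448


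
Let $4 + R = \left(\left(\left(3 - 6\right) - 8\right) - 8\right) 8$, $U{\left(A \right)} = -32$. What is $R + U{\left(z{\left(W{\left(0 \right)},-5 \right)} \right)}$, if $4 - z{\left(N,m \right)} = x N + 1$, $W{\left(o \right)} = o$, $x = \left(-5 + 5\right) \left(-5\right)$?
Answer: $-188$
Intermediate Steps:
$x = 0$ ($x = 0 \left(-5\right) = 0$)
$z{\left(N,m \right)} = 3$ ($z{\left(N,m \right)} = 4 - \left(0 N + 1\right) = 4 - \left(0 + 1\right) = 4 - 1 = 3$)
$R = -156$ ($R = -4 + \left(\left(\left(3 - 6\right) - 8\right) - 8\right) 8 = -4 + \left(\left(-3 - 8\right) - 8\right) 8 = -4 + \left(-11 - 8\right) 8 = -4 - 152 = -156$)
$R + U{\left(z{\left(W{\left(0 \right)},-5 \right)} \right)} = -156 - 32 = -188$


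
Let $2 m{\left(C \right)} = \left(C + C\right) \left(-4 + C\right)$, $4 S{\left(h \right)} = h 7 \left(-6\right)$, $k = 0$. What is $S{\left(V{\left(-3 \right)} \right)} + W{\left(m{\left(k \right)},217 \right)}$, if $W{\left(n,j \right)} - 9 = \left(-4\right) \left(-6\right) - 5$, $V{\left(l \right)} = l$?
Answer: $\frac{119}{2} \approx 59.5$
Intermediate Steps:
$S{\left(h \right)} = - \frac{21 h}{2}$ ($S{\left(h \right)} = \frac{h 7 \left(-6\right)}{4} = \frac{7 h \left(-6\right)}{4} = \frac{\left(-42\right) h}{4} = - \frac{21 h}{2}$)
$m{\left(C \right)} = C \left(-4 + C\right)$ ($m{\left(C \right)} = \frac{\left(C + C\right) \left(-4 + C\right)}{2} = \frac{2 C \left(-4 + C\right)}{2} = C \left(-4 + C\right)$)
$W{\left(n,j \right)} = 28$ ($W{\left(n,j \right)} = 9 - -19 = 9 + \left(24 - 5\right) = 9 + 19 = 28$)
$S{\left(V{\left(-3 \right)} \right)} + W{\left(m{\left(k \right)},217 \right)} = \left(- \frac{21}{2}\right) \left(-3\right) + 28 = \frac{63}{2} + 28 = \frac{119}{2}$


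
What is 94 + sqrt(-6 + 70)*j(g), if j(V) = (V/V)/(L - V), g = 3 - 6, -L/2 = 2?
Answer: 86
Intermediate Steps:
L = -4 (L = -2*2 = -4)
g = -3
j(V) = 1/(-4 - V) (j(V) = (V/V)/(-4 - V) = 1/(-4 - V))
94 + sqrt(-6 + 70)*j(g) = 94 + sqrt(-6 + 70)*(-1/(4 - 3)) = 94 + sqrt(64)*(-1/1) = 94 + 8*(-1*1) = 94 + 8*(-1) = 94 - 8 = 86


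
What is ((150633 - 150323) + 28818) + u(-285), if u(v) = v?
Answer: 28843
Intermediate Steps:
((150633 - 150323) + 28818) + u(-285) = ((150633 - 150323) + 28818) - 285 = (310 + 28818) - 285 = 29128 - 285 = 28843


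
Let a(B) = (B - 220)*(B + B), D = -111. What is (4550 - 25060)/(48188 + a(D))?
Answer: -2051/12167 ≈ -0.16857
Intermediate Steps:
a(B) = 2*B*(-220 + B) (a(B) = (-220 + B)*(2*B) = 2*B*(-220 + B))
(4550 - 25060)/(48188 + a(D)) = (4550 - 25060)/(48188 + 2*(-111)*(-220 - 111)) = -20510/(48188 + 2*(-111)*(-331)) = -20510/(48188 + 73482) = -20510/121670 = -20510*1/121670 = -2051/12167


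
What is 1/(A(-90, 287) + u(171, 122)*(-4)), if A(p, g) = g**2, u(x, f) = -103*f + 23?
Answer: 1/132541 ≈ 7.5448e-6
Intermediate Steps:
u(x, f) = 23 - 103*f
1/(A(-90, 287) + u(171, 122)*(-4)) = 1/(287**2 + (23 - 103*122)*(-4)) = 1/(82369 + (23 - 12566)*(-4)) = 1/(82369 - 12543*(-4)) = 1/(82369 + 50172) = 1/132541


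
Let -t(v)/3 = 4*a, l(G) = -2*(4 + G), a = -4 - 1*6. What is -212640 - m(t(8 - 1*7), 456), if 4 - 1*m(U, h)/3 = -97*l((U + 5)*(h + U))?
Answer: 41693676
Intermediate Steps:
a = -10 (a = -4 - 6 = -10)
l(G) = -8 - 2*G
t(v) = 120 (t(v) = -12*(-10) = -3*(-40) = 120)
m(U, h) = -2316 - 582*(5 + U)*(U + h) (m(U, h) = 12 - (-291)*(-8 - 2*(U + 5)*(h + U)) = 12 - (-291)*(-8 - 2*(5 + U)*(U + h)) = 12 - 3*(776 + 194*(5 + U)*(U + h)) = 12 + (-2328 - 582*(5 + U)*(U + h)) = -2316 - 582*(5 + U)*(U + h))
-212640 - m(t(8 - 1*7), 456) = -212640 - (-2316 - 2910*120 - 2910*456 - 582*120² - 582*120*456) = -212640 - (-2316 - 349200 - 1326960 - 582*14400 - 31847040) = -212640 - (-2316 - 349200 - 1326960 - 8380800 - 31847040) = -212640 - 1*(-41906316) = -212640 + 41906316 = 41693676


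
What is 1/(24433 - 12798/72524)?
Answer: 36262/885983047 ≈ 4.0929e-5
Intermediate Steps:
1/(24433 - 12798/72524) = 1/(24433 - 12798*1/72524) = 1/(24433 - 6399/36262) = 1/(885983047/36262) = 36262/885983047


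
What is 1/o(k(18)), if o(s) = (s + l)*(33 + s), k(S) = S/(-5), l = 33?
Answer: 25/21609 ≈ 0.0011569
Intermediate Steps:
k(S) = -S/5 (k(S) = S*(-⅕) = -S/5)
o(s) = (33 + s)² (o(s) = (s + 33)*(33 + s) = (33 + s)*(33 + s) = (33 + s)²)
1/o(k(18)) = 1/(1089 + (-⅕*18)² + 66*(-⅕*18)) = 1/(1089 + (-18/5)² + 66*(-18/5)) = 1/(1089 + 324/25 - 1188/5) = 1/(21609/25) = 25/21609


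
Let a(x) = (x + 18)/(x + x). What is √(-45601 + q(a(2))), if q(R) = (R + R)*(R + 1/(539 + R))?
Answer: I*√210627739/68 ≈ 213.43*I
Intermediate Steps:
a(x) = (18 + x)/(2*x) (a(x) = (18 + x)/((2*x)) = (18 + x)*(1/(2*x)) = (18 + x)/(2*x))
q(R) = 2*R*(R + 1/(539 + R)) (q(R) = (2*R)*(R + 1/(539 + R)) = 2*R*(R + 1/(539 + R)))
√(-45601 + q(a(2))) = √(-45601 + 2*((½)*(18 + 2)/2)*(1 + ((½)*(18 + 2)/2)² + 539*((½)*(18 + 2)/2))/(539 + (½)*(18 + 2)/2)) = √(-45601 + 2*((½)*(½)*20)*(1 + ((½)*(½)*20)² + 539*((½)*(½)*20))/(539 + (½)*(½)*20)) = √(-45601 + 2*5*(1 + 5² + 539*5)/(539 + 5)) = √(-45601 + 2*5*(1 + 25 + 2695)/544) = √(-45601 + 2*5*(1/544)*2721) = √(-45601 + 13605/272) = √(-12389867/272) = I*√210627739/68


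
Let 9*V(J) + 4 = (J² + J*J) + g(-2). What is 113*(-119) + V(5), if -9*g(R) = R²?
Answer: -1088797/81 ≈ -13442.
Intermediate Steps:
g(R) = -R²/9
V(J) = -40/81 + 2*J²/9 (V(J) = -4/9 + ((J² + J*J) - ⅑*(-2)²)/9 = -4/9 + ((J² + J²) - ⅑*4)/9 = -4/9 + (2*J² - 4/9)/9 = -4/9 + (-4/9 + 2*J²)/9 = -4/9 + (-4/81 + 2*J²/9) = -40/81 + 2*J²/9)
113*(-119) + V(5) = 113*(-119) + (-40/81 + (2/9)*5²) = -13447 + (-40/81 + (2/9)*25) = -13447 + (-40/81 + 50/9) = -13447 + 410/81 = -1088797/81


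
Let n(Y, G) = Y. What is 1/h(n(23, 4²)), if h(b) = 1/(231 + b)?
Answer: 254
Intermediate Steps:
1/h(n(23, 4²)) = 1/(1/(231 + 23)) = 1/(1/254) = 254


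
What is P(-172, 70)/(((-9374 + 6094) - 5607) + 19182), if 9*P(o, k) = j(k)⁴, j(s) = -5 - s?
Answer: 703125/2059 ≈ 341.49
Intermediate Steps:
P(o, k) = (-5 - k)⁴/9
P(-172, 70)/(((-9374 + 6094) - 5607) + 19182) = ((5 + 70)⁴/9)/(((-9374 + 6094) - 5607) + 19182) = ((⅑)*75⁴)/((-3280 - 5607) + 19182) = ((⅑)*31640625)/(-8887 + 19182) = 3515625/10295 = 3515625*(1/10295) = 703125/2059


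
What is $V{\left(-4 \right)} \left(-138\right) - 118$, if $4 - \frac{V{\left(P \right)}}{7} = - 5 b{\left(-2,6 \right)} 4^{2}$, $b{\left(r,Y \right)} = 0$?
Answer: $-3982$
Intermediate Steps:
$V{\left(P \right)} = 28$ ($V{\left(P \right)} = 28 - 7 \left(-5\right) 0 \cdot 4^{2} = 28 - 7 \cdot 0 \cdot 16 = 28 - 0 = 28 + 0 = 28$)
$V{\left(-4 \right)} \left(-138\right) - 118 = 28 \left(-138\right) - 118 = -3864 - 118 = -3982$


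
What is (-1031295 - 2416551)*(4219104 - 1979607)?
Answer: -7721440773462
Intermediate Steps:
(-1031295 - 2416551)*(4219104 - 1979607) = -3447846*2239497 = -7721440773462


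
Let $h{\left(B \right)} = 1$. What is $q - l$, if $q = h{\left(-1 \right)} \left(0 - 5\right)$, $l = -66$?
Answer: $61$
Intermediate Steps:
$q = -5$ ($q = 1 \left(0 - 5\right) = 1 \left(-5\right) = -5$)
$q - l = -5 - -66 = -5 + 66 = 61$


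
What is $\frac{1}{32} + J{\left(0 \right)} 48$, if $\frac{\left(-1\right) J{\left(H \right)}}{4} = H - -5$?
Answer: $- \frac{30719}{32} \approx -959.97$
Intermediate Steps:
$J{\left(H \right)} = -20 - 4 H$ ($J{\left(H \right)} = - 4 \left(H - -5\right) = - 4 \left(H + 5\right) = - 4 \left(5 + H\right) = -20 - 4 H$)
$\frac{1}{32} + J{\left(0 \right)} 48 = \frac{1}{32} + \left(-20 - 0\right) 48 = \frac{1}{32} + \left(-20 + 0\right) 48 = \frac{1}{32} - 960 = - \frac{30719}{32}$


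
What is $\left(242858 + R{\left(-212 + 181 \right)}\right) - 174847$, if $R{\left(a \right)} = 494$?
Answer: $68505$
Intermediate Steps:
$\left(242858 + R{\left(-212 + 181 \right)}\right) - 174847 = \left(242858 + 494\right) - 174847 = 243352 - 174847 = 68505$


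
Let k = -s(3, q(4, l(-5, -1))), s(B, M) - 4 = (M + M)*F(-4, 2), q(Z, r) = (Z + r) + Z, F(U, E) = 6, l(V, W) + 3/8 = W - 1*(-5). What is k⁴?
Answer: 6784652161/16 ≈ 4.2404e+8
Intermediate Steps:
l(V, W) = 37/8 + W (l(V, W) = -3/8 + (W - 1*(-5)) = -3/8 + (W + 5) = -3/8 + (5 + W) = 37/8 + W)
q(Z, r) = r + 2*Z
s(B, M) = 4 + 12*M (s(B, M) = 4 + (M + M)*6 = 4 + (2*M)*6 = 4 + 12*M)
k = -287/2 (k = -(4 + 12*((37/8 - 1) + 2*4)) = -(4 + 12*(29/8 + 8)) = -(4 + 12*(93/8)) = -(4 + 279/2) = -1*287/2 = -287/2 ≈ -143.50)
k⁴ = (-287/2)⁴ = 6784652161/16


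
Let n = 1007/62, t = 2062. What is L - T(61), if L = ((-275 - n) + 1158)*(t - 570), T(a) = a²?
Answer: 39973943/31 ≈ 1.2895e+6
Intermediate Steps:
n = 1007/62 (n = 1007*(1/62) = 1007/62 ≈ 16.242)
L = 40089294/31 (L = ((-275 - 1*1007/62) + 1158)*(2062 - 570) = ((-275 - 1007/62) + 1158)*1492 = (-18057/62 + 1158)*1492 = (53739/62)*1492 = 40089294/31 ≈ 1.2932e+6)
L - T(61) = 40089294/31 - 1*61² = 40089294/31 - 1*3721 = 40089294/31 - 3721 = 39973943/31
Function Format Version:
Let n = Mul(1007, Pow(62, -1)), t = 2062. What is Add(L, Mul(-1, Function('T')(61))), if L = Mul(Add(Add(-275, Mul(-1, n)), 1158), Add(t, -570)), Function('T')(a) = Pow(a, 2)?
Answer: Rational(39973943, 31) ≈ 1.2895e+6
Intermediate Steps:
n = Rational(1007, 62) (n = Mul(1007, Rational(1, 62)) = Rational(1007, 62) ≈ 16.242)
L = Rational(40089294, 31) (L = Mul(Add(Add(-275, Mul(-1, Rational(1007, 62))), 1158), Add(2062, -570)) = Mul(Add(Add(-275, Rational(-1007, 62)), 1158), 1492) = Mul(Add(Rational(-18057, 62), 1158), 1492) = Mul(Rational(53739, 62), 1492) = Rational(40089294, 31) ≈ 1.2932e+6)
Add(L, Mul(-1, Function('T')(61))) = Add(Rational(40089294, 31), Mul(-1, Pow(61, 2))) = Add(Rational(40089294, 31), Mul(-1, 3721)) = Add(Rational(40089294, 31), -3721) = Rational(39973943, 31)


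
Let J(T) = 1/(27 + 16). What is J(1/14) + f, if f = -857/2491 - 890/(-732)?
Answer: 35089525/39203358 ≈ 0.89506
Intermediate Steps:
f = 794833/911706 (f = -857*1/2491 - 890*(-1/732) = -857/2491 + 445/366 = 794833/911706 ≈ 0.87181)
J(T) = 1/43
J(1/14) + f = 1/43 + 794833/911706 = 35089525/39203358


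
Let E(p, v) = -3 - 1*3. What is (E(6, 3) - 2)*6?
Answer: -48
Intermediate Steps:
E(p, v) = -6 (E(p, v) = -3 - 3 = -6)
(E(6, 3) - 2)*6 = (-6 - 2)*6 = -8*6 = -48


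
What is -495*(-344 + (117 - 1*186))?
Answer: 204435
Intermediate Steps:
-495*(-344 + (117 - 1*186)) = -495*(-344 + (117 - 186)) = -495*(-344 - 69) = -495*(-413) = 204435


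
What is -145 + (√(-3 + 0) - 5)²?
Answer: -145 + (5 - I*√3)² ≈ -123.0 - 17.32*I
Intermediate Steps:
-145 + (√(-3 + 0) - 5)² = -145 + (√(-3) - 5)² = -145 + (I*√3 - 5)² = -145 + (-5 + I*√3)²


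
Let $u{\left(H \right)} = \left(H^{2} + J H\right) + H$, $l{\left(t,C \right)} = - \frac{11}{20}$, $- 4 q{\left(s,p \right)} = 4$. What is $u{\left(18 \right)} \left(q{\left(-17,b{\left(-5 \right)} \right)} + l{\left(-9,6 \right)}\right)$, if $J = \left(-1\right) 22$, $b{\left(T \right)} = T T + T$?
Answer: $\frac{837}{10} \approx 83.7$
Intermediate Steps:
$b{\left(T \right)} = T + T^{2}$ ($b{\left(T \right)} = T^{2} + T = T + T^{2}$)
$J = -22$
$q{\left(s,p \right)} = -1$ ($q{\left(s,p \right)} = \left(- \frac{1}{4}\right) 4 = -1$)
$l{\left(t,C \right)} = - \frac{11}{20}$ ($l{\left(t,C \right)} = \left(-11\right) \frac{1}{20} = - \frac{11}{20}$)
$u{\left(H \right)} = H^{2} - 21 H$ ($u{\left(H \right)} = \left(H^{2} - 22 H\right) + H = H^{2} - 21 H$)
$u{\left(18 \right)} \left(q{\left(-17,b{\left(-5 \right)} \right)} + l{\left(-9,6 \right)}\right) = 18 \left(-21 + 18\right) \left(-1 - \frac{11}{20}\right) = 18 \left(-3\right) \left(- \frac{31}{20}\right) = \left(-54\right) \left(- \frac{31}{20}\right) = \frac{837}{10}$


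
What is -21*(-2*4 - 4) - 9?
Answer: 243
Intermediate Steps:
-21*(-2*4 - 4) - 9 = -21*(-8 - 4) - 9 = -21*(-12) - 9 = 252 - 9 = 243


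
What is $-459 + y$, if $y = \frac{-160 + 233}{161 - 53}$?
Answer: $- \frac{49499}{108} \approx -458.32$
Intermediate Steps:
$y = \frac{73}{108} \approx 0.67593$
$-459 + y = -459 + \frac{73}{108} = - \frac{49499}{108}$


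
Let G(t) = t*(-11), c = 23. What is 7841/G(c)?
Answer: -7841/253 ≈ -30.992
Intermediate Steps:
G(t) = -11*t
7841/G(c) = 7841/((-11*23)) = 7841/(-253) = 7841*(-1/253) = -7841/253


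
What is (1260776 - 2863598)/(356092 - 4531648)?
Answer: 267137/695926 ≈ 0.38386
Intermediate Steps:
(1260776 - 2863598)/(356092 - 4531648) = -1602822/(-4175556) = -1602822*(-1/4175556) = 267137/695926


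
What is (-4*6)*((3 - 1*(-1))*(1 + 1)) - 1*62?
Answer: -254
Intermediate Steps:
(-4*6)*((3 - 1*(-1))*(1 + 1)) - 1*62 = -24*(3 + 1)*2 - 62 = -96*2 - 62 = -24*8 - 62 = -192 - 62 = -254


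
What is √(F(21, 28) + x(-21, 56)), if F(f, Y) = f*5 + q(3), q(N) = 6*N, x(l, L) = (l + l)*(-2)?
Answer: 3*√23 ≈ 14.387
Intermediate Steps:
x(l, L) = -4*l (x(l, L) = (2*l)*(-2) = -4*l)
F(f, Y) = 18 + 5*f (F(f, Y) = f*5 + 6*3 = 5*f + 18 = 18 + 5*f)
√(F(21, 28) + x(-21, 56)) = √((18 + 5*21) - 4*(-21)) = √((18 + 105) + 84) = √(123 + 84) = √207 = 3*√23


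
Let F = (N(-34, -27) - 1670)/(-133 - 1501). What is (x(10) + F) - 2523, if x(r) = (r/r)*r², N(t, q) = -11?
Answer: -3957501/1634 ≈ -2422.0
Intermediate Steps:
x(r) = r² (x(r) = 1*r² = r²)
F = 1681/1634 (F = (-11 - 1670)/(-133 - 1501) = -1681/(-1634) = -1681*(-1/1634) = 1681/1634 ≈ 1.0288)
(x(10) + F) - 2523 = (10² + 1681/1634) - 2523 = (100 + 1681/1634) - 2523 = 165081/1634 - 2523 = -3957501/1634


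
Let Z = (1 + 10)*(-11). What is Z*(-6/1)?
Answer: 726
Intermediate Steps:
Z = -121 (Z = 11*(-11) = -121)
Z*(-6/1) = -(-726)/1 = -(-726) = -121*(-6) = 726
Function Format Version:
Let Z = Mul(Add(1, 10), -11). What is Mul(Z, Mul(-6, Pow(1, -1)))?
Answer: 726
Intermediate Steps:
Z = -121 (Z = Mul(11, -11) = -121)
Mul(Z, Mul(-6, Pow(1, -1))) = Mul(-121, Mul(-6, Pow(1, -1))) = Mul(-121, Mul(-6, 1)) = Mul(-121, -6) = 726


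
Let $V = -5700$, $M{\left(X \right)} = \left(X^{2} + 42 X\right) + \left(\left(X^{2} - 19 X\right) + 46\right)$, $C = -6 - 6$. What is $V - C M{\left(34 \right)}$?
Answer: $31980$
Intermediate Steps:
$C = -12$ ($C = -6 - 6 = -12$)
$M{\left(X \right)} = 46 + 2 X^{2} + 23 X$ ($M{\left(X \right)} = \left(X^{2} + 42 X\right) + \left(46 + X^{2} - 19 X\right) = 46 + 2 X^{2} + 23 X$)
$V - C M{\left(34 \right)} = -5700 - - 12 \left(46 + 2 \cdot 34^{2} + 23 \cdot 34\right) = -5700 - - 12 \left(46 + 2 \cdot 1156 + 782\right) = -5700 - - 12 \left(46 + 2312 + 782\right) = -5700 - \left(-12\right) 3140 = -5700 - -37680 = -5700 + 37680 = 31980$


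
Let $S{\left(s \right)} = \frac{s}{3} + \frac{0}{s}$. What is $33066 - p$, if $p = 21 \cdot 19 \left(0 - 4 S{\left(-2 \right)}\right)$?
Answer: $32002$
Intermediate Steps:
$S{\left(s \right)} = \frac{s}{3}$ ($S{\left(s \right)} = s \frac{1}{3} + 0 = \frac{s}{3} + 0 = \frac{s}{3}$)
$p = 1064$ ($p = 21 \cdot 19 \left(0 - 4 \cdot \frac{1}{3} \left(-2\right)\right) = 399 \left(0 - - \frac{8}{3}\right) = 399 \left(0 + \frac{8}{3}\right) = 399 \cdot \frac{8}{3} = 1064$)
$33066 - p = 33066 - 1064 = 32002$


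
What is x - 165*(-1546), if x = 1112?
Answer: 256202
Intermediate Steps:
x - 165*(-1546) = 1112 - 165*(-1546) = 1112 + 255090 = 256202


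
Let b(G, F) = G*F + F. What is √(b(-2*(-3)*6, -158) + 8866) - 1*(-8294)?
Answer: 8294 + 2*√755 ≈ 8349.0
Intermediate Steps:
b(G, F) = F + F*G (b(G, F) = F*G + F = F + F*G)
√(b(-2*(-3)*6, -158) + 8866) - 1*(-8294) = √(-158*(1 - 2*(-3)*6) + 8866) - 1*(-8294) = √(-158*(1 + 6*6) + 8866) + 8294 = √(-158*(1 + 36) + 8866) + 8294 = √(-158*37 + 8866) + 8294 = √(-5846 + 8866) + 8294 = √3020 + 8294 = 2*√755 + 8294 = 8294 + 2*√755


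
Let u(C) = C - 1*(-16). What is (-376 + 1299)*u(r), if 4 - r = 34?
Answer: -12922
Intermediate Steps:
r = -30 (r = 4 - 1*34 = 4 - 34 = -30)
u(C) = 16 + C (u(C) = C + 16 = 16 + C)
(-376 + 1299)*u(r) = (-376 + 1299)*(16 - 30) = 923*(-14) = -12922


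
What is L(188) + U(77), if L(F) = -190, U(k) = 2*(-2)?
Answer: -194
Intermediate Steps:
U(k) = -4
L(188) + U(77) = -190 - 4 = -194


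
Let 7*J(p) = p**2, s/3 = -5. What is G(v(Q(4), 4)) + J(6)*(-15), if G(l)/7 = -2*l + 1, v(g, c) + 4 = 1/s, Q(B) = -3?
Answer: -1387/105 ≈ -13.210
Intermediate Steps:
s = -15 (s = 3*(-5) = -15)
v(g, c) = -61/15 (v(g, c) = -4 + 1/(-15) = -4 - 1/15 = -61/15)
G(l) = 7 - 14*l (G(l) = 7*(-2*l + 1) = 7*(1 - 2*l) = 7 - 14*l)
J(p) = p**2/7
G(v(Q(4), 4)) + J(6)*(-15) = (7 - 14*(-61/15)) + ((1/7)*6**2)*(-15) = (7 + 854/15) + ((1/7)*36)*(-15) = 959/15 + (36/7)*(-15) = 959/15 - 540/7 = -1387/105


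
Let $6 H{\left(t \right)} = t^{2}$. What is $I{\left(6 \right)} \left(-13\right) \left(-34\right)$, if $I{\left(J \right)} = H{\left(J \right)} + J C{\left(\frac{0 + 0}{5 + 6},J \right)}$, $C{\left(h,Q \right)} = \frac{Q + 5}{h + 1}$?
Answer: $31824$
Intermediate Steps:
$C{\left(h,Q \right)} = \frac{5 + Q}{1 + h}$
$H{\left(t \right)} = \frac{t^{2}}{6}$
$I{\left(J \right)} = \frac{J^{2}}{6} + J \left(5 + J\right)$ ($I{\left(J \right)} = \frac{J^{2}}{6} + J \frac{5 + J}{1 + \frac{0 + 0}{5 + 6}} = \frac{J^{2}}{6} + J \frac{5 + J}{1 + \frac{0}{11}} = \frac{J^{2}}{6} + J \frac{5 + J}{1 + 0 \cdot \frac{1}{11}} = \frac{J^{2}}{6} + J \frac{5 + J}{1 + 0} = \frac{J^{2}}{6} + J \frac{5 + J}{1} = \frac{J^{2}}{6} + J 1 \left(5 + J\right) = \frac{J^{2}}{6} + J \left(5 + J\right)$)
$I{\left(6 \right)} \left(-13\right) \left(-34\right) = \frac{1}{6} \cdot 6 \left(30 + 7 \cdot 6\right) \left(-13\right) \left(-34\right) = \frac{1}{6} \cdot 6 \left(30 + 42\right) \left(-13\right) \left(-34\right) = \frac{1}{6} \cdot 6 \cdot 72 \left(-13\right) \left(-34\right) = 72 \left(-13\right) \left(-34\right) = \left(-936\right) \left(-34\right) = 31824$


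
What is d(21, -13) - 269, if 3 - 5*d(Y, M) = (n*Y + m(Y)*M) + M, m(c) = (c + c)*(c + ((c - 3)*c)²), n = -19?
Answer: 15605040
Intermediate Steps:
m(c) = 2*c*(c + c²*(-3 + c)²) (m(c) = (2*c)*(c + ((-3 + c)*c)²) = (2*c)*(c + (c*(-3 + c))²) = (2*c)*(c + c²*(-3 + c)²) = 2*c*(c + c²*(-3 + c)²))
d(Y, M) = ⅗ - M/5 + 19*Y/5 - 2*M*Y²*(1 + Y*(-3 + Y)²)/5 (d(Y, M) = ⅗ - ((-19*Y + (2*Y²*(1 + Y*(-3 + Y)²))*M) + M)/5 = ⅗ - ((-19*Y + 2*M*Y²*(1 + Y*(-3 + Y)²)) + M)/5 = ⅗ - (M - 19*Y + 2*M*Y²*(1 + Y*(-3 + Y)²))/5 = ⅗ + (-M/5 + 19*Y/5 - 2*M*Y²*(1 + Y*(-3 + Y)²)/5) = ⅗ - M/5 + 19*Y/5 - 2*M*Y²*(1 + Y*(-3 + Y)²)/5)
d(21, -13) - 269 = (⅗ - ⅕*(-13) + (19/5)*21 - ⅖*(-13)*21²*(1 + 21*(-3 + 21)²)) - 269 = (⅗ + 13/5 + 399/5 - ⅖*(-13)*441*(1 + 21*18²)) - 269 = (⅗ + 13/5 + 399/5 - ⅖*(-13)*441*(1 + 21*324)) - 269 = (⅗ + 13/5 + 399/5 - ⅖*(-13)*441*(1 + 6804)) - 269 = (⅗ + 13/5 + 399/5 - ⅖*(-13)*441*6805) - 269 = (⅗ + 13/5 + 399/5 + 15605226) - 269 = 15605309 - 269 = 15605040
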